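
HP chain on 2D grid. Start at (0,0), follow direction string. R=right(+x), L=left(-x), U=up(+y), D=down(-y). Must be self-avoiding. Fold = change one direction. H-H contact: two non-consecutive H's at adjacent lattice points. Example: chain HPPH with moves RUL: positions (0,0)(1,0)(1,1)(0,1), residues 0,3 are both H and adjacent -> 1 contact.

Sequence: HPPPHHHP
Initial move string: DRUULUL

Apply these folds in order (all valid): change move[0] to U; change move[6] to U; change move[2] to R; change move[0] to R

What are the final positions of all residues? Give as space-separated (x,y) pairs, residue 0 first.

Initial moves: DRUULUL
Fold: move[0]->U => URUULUL (positions: [(0, 0), (0, 1), (1, 1), (1, 2), (1, 3), (0, 3), (0, 4), (-1, 4)])
Fold: move[6]->U => URUULUU (positions: [(0, 0), (0, 1), (1, 1), (1, 2), (1, 3), (0, 3), (0, 4), (0, 5)])
Fold: move[2]->R => URRULUU (positions: [(0, 0), (0, 1), (1, 1), (2, 1), (2, 2), (1, 2), (1, 3), (1, 4)])
Fold: move[0]->R => RRRULUU (positions: [(0, 0), (1, 0), (2, 0), (3, 0), (3, 1), (2, 1), (2, 2), (2, 3)])

Answer: (0,0) (1,0) (2,0) (3,0) (3,1) (2,1) (2,2) (2,3)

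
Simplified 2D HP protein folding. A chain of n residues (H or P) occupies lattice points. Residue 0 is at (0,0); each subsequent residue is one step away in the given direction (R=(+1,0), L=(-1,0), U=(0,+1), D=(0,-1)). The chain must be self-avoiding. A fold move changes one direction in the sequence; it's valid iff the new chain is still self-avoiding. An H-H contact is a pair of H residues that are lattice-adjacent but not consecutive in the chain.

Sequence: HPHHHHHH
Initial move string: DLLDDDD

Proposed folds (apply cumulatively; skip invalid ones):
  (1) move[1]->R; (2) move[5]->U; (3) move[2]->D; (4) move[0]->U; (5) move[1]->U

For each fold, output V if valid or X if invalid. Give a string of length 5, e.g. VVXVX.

Answer: XXVVX

Derivation:
Initial: DLLDDDD -> [(0, 0), (0, -1), (-1, -1), (-2, -1), (-2, -2), (-2, -3), (-2, -4), (-2, -5)]
Fold 1: move[1]->R => DRLDDDD INVALID (collision), skipped
Fold 2: move[5]->U => DLLDDUD INVALID (collision), skipped
Fold 3: move[2]->D => DLDDDDD VALID
Fold 4: move[0]->U => ULDDDDD VALID
Fold 5: move[1]->U => UUDDDDD INVALID (collision), skipped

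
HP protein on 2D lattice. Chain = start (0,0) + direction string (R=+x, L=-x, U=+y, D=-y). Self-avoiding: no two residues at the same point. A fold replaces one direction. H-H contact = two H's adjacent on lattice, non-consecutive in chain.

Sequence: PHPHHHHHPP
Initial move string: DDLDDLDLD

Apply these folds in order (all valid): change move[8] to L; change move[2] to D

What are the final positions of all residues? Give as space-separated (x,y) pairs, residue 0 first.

Initial moves: DDLDDLDLD
Fold: move[8]->L => DDLDDLDLL (positions: [(0, 0), (0, -1), (0, -2), (-1, -2), (-1, -3), (-1, -4), (-2, -4), (-2, -5), (-3, -5), (-4, -5)])
Fold: move[2]->D => DDDDDLDLL (positions: [(0, 0), (0, -1), (0, -2), (0, -3), (0, -4), (0, -5), (-1, -5), (-1, -6), (-2, -6), (-3, -6)])

Answer: (0,0) (0,-1) (0,-2) (0,-3) (0,-4) (0,-5) (-1,-5) (-1,-6) (-2,-6) (-3,-6)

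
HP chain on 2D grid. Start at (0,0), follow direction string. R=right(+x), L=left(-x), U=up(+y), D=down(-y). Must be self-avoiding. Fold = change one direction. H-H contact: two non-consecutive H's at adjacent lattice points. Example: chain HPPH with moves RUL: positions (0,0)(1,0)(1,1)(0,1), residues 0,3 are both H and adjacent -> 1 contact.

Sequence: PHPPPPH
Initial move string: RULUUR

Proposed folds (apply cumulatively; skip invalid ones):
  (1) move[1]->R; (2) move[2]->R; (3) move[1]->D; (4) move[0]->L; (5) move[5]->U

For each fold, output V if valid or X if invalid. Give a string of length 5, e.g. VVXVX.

Answer: XVVXV

Derivation:
Initial: RULUUR -> [(0, 0), (1, 0), (1, 1), (0, 1), (0, 2), (0, 3), (1, 3)]
Fold 1: move[1]->R => RRLUUR INVALID (collision), skipped
Fold 2: move[2]->R => RURUUR VALID
Fold 3: move[1]->D => RDRUUR VALID
Fold 4: move[0]->L => LDRUUR INVALID (collision), skipped
Fold 5: move[5]->U => RDRUUU VALID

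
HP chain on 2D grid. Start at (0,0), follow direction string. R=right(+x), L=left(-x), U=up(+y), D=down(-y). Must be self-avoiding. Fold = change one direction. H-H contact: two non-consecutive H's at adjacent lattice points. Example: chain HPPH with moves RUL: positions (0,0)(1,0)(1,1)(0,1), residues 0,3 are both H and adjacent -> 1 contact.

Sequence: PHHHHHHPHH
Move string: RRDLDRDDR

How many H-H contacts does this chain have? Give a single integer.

Positions: [(0, 0), (1, 0), (2, 0), (2, -1), (1, -1), (1, -2), (2, -2), (2, -3), (2, -4), (3, -4)]
H-H contact: residue 1 @(1,0) - residue 4 @(1, -1)
H-H contact: residue 3 @(2,-1) - residue 6 @(2, -2)

Answer: 2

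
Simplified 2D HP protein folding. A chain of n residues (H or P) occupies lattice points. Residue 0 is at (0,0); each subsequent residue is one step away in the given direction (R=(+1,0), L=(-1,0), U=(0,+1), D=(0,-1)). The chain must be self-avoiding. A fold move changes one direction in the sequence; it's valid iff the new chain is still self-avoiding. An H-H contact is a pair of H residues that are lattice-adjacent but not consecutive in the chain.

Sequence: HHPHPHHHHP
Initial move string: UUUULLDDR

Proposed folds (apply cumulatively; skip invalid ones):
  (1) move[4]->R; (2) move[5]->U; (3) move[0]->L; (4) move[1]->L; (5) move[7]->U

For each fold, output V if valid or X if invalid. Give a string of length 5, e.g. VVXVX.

Answer: XXVVX

Derivation:
Initial: UUUULLDDR -> [(0, 0), (0, 1), (0, 2), (0, 3), (0, 4), (-1, 4), (-2, 4), (-2, 3), (-2, 2), (-1, 2)]
Fold 1: move[4]->R => UUUURLDDR INVALID (collision), skipped
Fold 2: move[5]->U => UUUULUDDR INVALID (collision), skipped
Fold 3: move[0]->L => LUUULLDDR VALID
Fold 4: move[1]->L => LLUULLDDR VALID
Fold 5: move[7]->U => LLUULLDUR INVALID (collision), skipped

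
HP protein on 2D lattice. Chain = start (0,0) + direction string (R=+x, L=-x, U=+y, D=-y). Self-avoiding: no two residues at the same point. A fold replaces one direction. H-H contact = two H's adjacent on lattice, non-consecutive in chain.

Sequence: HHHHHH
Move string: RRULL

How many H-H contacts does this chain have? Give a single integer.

Positions: [(0, 0), (1, 0), (2, 0), (2, 1), (1, 1), (0, 1)]
H-H contact: residue 0 @(0,0) - residue 5 @(0, 1)
H-H contact: residue 1 @(1,0) - residue 4 @(1, 1)

Answer: 2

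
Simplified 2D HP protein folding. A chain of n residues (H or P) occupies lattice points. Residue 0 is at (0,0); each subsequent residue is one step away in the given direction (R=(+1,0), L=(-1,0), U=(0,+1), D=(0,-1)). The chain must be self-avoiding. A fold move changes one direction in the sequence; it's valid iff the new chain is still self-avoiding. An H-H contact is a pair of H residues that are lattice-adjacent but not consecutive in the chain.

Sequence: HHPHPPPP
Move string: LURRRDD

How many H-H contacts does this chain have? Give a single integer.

Positions: [(0, 0), (-1, 0), (-1, 1), (0, 1), (1, 1), (2, 1), (2, 0), (2, -1)]
H-H contact: residue 0 @(0,0) - residue 3 @(0, 1)

Answer: 1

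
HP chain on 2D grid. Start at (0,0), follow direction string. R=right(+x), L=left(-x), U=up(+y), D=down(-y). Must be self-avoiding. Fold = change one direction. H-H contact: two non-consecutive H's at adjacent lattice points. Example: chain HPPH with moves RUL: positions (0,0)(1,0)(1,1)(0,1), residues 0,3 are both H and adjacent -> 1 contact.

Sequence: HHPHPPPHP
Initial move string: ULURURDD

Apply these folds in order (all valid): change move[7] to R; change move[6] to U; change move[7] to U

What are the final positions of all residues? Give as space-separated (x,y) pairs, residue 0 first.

Initial moves: ULURURDD
Fold: move[7]->R => ULURURDR (positions: [(0, 0), (0, 1), (-1, 1), (-1, 2), (0, 2), (0, 3), (1, 3), (1, 2), (2, 2)])
Fold: move[6]->U => ULURURUR (positions: [(0, 0), (0, 1), (-1, 1), (-1, 2), (0, 2), (0, 3), (1, 3), (1, 4), (2, 4)])
Fold: move[7]->U => ULURURUU (positions: [(0, 0), (0, 1), (-1, 1), (-1, 2), (0, 2), (0, 3), (1, 3), (1, 4), (1, 5)])

Answer: (0,0) (0,1) (-1,1) (-1,2) (0,2) (0,3) (1,3) (1,4) (1,5)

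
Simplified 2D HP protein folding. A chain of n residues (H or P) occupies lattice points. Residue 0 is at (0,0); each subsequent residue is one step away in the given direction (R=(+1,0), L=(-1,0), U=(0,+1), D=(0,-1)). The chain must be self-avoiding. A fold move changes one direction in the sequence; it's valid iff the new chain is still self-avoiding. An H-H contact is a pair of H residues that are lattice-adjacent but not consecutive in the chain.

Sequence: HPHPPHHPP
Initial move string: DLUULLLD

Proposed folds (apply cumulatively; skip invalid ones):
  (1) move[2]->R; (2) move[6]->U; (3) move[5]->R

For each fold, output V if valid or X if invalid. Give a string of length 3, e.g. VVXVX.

Answer: XXX

Derivation:
Initial: DLUULLLD -> [(0, 0), (0, -1), (-1, -1), (-1, 0), (-1, 1), (-2, 1), (-3, 1), (-4, 1), (-4, 0)]
Fold 1: move[2]->R => DLRULLLD INVALID (collision), skipped
Fold 2: move[6]->U => DLUULLUD INVALID (collision), skipped
Fold 3: move[5]->R => DLUULRLD INVALID (collision), skipped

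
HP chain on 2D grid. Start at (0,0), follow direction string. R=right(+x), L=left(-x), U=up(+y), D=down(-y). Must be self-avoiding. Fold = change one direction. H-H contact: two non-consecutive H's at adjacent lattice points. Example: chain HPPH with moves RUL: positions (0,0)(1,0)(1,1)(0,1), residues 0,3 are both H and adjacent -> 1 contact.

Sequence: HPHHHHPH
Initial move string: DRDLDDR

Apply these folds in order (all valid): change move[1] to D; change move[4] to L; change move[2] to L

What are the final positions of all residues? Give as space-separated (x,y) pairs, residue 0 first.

Answer: (0,0) (0,-1) (0,-2) (-1,-2) (-2,-2) (-3,-2) (-3,-3) (-2,-3)

Derivation:
Initial moves: DRDLDDR
Fold: move[1]->D => DDDLDDR (positions: [(0, 0), (0, -1), (0, -2), (0, -3), (-1, -3), (-1, -4), (-1, -5), (0, -5)])
Fold: move[4]->L => DDDLLDR (positions: [(0, 0), (0, -1), (0, -2), (0, -3), (-1, -3), (-2, -3), (-2, -4), (-1, -4)])
Fold: move[2]->L => DDLLLDR (positions: [(0, 0), (0, -1), (0, -2), (-1, -2), (-2, -2), (-3, -2), (-3, -3), (-2, -3)])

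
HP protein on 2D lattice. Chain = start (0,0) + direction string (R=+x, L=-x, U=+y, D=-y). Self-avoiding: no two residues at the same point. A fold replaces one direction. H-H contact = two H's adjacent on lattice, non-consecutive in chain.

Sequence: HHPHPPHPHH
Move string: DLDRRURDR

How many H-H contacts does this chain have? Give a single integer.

Answer: 1

Derivation:
Positions: [(0, 0), (0, -1), (-1, -1), (-1, -2), (0, -2), (1, -2), (1, -1), (2, -1), (2, -2), (3, -2)]
H-H contact: residue 1 @(0,-1) - residue 6 @(1, -1)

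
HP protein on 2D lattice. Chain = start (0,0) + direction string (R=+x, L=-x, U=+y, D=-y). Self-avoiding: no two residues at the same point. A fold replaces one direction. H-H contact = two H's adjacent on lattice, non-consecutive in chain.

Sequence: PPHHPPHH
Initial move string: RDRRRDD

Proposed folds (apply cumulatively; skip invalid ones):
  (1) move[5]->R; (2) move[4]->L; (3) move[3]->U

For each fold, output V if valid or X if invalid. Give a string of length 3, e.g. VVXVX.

Initial: RDRRRDD -> [(0, 0), (1, 0), (1, -1), (2, -1), (3, -1), (4, -1), (4, -2), (4, -3)]
Fold 1: move[5]->R => RDRRRRD VALID
Fold 2: move[4]->L => RDRRLRD INVALID (collision), skipped
Fold 3: move[3]->U => RDRURRD VALID

Answer: VXV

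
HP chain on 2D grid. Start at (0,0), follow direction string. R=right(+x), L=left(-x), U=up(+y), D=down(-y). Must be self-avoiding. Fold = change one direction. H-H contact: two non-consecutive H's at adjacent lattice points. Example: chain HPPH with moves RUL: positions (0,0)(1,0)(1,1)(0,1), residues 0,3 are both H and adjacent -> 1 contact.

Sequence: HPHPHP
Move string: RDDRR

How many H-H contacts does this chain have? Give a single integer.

Answer: 0

Derivation:
Positions: [(0, 0), (1, 0), (1, -1), (1, -2), (2, -2), (3, -2)]
No H-H contacts found.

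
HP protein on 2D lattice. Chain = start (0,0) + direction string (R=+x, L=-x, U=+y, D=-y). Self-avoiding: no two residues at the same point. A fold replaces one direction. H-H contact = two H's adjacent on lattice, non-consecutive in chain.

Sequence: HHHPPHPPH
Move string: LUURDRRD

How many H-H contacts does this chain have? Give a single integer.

Answer: 2

Derivation:
Positions: [(0, 0), (-1, 0), (-1, 1), (-1, 2), (0, 2), (0, 1), (1, 1), (2, 1), (2, 0)]
H-H contact: residue 0 @(0,0) - residue 5 @(0, 1)
H-H contact: residue 2 @(-1,1) - residue 5 @(0, 1)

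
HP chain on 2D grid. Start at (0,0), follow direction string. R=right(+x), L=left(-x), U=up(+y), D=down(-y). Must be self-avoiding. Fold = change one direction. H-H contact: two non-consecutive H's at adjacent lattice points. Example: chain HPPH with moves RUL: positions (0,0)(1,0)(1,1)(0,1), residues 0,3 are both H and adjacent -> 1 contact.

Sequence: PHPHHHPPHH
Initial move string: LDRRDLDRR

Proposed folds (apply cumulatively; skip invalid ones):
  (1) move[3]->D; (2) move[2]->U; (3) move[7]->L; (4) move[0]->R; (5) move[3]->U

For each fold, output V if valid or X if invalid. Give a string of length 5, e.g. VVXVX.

Answer: VXXVX

Derivation:
Initial: LDRRDLDRR -> [(0, 0), (-1, 0), (-1, -1), (0, -1), (1, -1), (1, -2), (0, -2), (0, -3), (1, -3), (2, -3)]
Fold 1: move[3]->D => LDRDDLDRR VALID
Fold 2: move[2]->U => LDUDDLDRR INVALID (collision), skipped
Fold 3: move[7]->L => LDRDDLDLR INVALID (collision), skipped
Fold 4: move[0]->R => RDRDDLDRR VALID
Fold 5: move[3]->U => RDRUDLDRR INVALID (collision), skipped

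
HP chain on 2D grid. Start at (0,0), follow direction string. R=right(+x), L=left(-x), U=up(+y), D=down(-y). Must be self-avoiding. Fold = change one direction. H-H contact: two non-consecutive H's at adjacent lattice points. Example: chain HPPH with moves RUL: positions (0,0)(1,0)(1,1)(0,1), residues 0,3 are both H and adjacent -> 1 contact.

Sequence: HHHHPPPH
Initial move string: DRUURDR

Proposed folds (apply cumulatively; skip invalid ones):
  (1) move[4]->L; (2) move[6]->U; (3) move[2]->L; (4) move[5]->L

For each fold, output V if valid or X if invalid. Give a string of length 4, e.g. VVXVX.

Answer: XXXX

Derivation:
Initial: DRUURDR -> [(0, 0), (0, -1), (1, -1), (1, 0), (1, 1), (2, 1), (2, 0), (3, 0)]
Fold 1: move[4]->L => DRUULDR INVALID (collision), skipped
Fold 2: move[6]->U => DRUURDU INVALID (collision), skipped
Fold 3: move[2]->L => DRLURDR INVALID (collision), skipped
Fold 4: move[5]->L => DRUURLR INVALID (collision), skipped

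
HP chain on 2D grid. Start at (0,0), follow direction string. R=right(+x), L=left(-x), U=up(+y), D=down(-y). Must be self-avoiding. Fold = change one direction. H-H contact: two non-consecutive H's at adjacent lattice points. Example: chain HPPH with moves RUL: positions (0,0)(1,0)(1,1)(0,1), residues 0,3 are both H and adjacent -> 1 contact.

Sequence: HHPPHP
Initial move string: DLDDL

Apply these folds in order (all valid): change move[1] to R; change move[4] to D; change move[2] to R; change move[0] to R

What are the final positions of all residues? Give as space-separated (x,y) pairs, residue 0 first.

Answer: (0,0) (1,0) (2,0) (3,0) (3,-1) (3,-2)

Derivation:
Initial moves: DLDDL
Fold: move[1]->R => DRDDL (positions: [(0, 0), (0, -1), (1, -1), (1, -2), (1, -3), (0, -3)])
Fold: move[4]->D => DRDDD (positions: [(0, 0), (0, -1), (1, -1), (1, -2), (1, -3), (1, -4)])
Fold: move[2]->R => DRRDD (positions: [(0, 0), (0, -1), (1, -1), (2, -1), (2, -2), (2, -3)])
Fold: move[0]->R => RRRDD (positions: [(0, 0), (1, 0), (2, 0), (3, 0), (3, -1), (3, -2)])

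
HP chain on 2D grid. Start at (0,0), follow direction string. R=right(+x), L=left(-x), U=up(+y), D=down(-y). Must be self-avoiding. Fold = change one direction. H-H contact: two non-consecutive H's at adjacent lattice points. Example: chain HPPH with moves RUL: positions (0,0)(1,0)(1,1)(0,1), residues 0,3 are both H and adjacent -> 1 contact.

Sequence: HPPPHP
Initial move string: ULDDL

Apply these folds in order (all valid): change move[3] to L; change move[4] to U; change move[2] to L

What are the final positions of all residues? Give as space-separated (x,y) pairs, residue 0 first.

Answer: (0,0) (0,1) (-1,1) (-2,1) (-3,1) (-3,2)

Derivation:
Initial moves: ULDDL
Fold: move[3]->L => ULDLL (positions: [(0, 0), (0, 1), (-1, 1), (-1, 0), (-2, 0), (-3, 0)])
Fold: move[4]->U => ULDLU (positions: [(0, 0), (0, 1), (-1, 1), (-1, 0), (-2, 0), (-2, 1)])
Fold: move[2]->L => ULLLU (positions: [(0, 0), (0, 1), (-1, 1), (-2, 1), (-3, 1), (-3, 2)])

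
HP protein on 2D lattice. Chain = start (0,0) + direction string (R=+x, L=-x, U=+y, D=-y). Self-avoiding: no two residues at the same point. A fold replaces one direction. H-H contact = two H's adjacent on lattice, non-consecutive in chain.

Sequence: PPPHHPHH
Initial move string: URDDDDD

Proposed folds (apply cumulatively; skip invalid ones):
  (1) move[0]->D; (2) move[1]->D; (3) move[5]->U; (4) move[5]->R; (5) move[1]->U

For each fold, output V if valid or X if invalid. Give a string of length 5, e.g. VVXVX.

Answer: VVXVX

Derivation:
Initial: URDDDDD -> [(0, 0), (0, 1), (1, 1), (1, 0), (1, -1), (1, -2), (1, -3), (1, -4)]
Fold 1: move[0]->D => DRDDDDD VALID
Fold 2: move[1]->D => DDDDDDD VALID
Fold 3: move[5]->U => DDDDDUD INVALID (collision), skipped
Fold 4: move[5]->R => DDDDDRD VALID
Fold 5: move[1]->U => DUDDDRD INVALID (collision), skipped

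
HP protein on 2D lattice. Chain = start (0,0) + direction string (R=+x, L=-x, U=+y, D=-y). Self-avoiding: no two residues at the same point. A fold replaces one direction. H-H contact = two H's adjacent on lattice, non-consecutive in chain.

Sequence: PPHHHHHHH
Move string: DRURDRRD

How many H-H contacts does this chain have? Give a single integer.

Positions: [(0, 0), (0, -1), (1, -1), (1, 0), (2, 0), (2, -1), (3, -1), (4, -1), (4, -2)]
H-H contact: residue 2 @(1,-1) - residue 5 @(2, -1)

Answer: 1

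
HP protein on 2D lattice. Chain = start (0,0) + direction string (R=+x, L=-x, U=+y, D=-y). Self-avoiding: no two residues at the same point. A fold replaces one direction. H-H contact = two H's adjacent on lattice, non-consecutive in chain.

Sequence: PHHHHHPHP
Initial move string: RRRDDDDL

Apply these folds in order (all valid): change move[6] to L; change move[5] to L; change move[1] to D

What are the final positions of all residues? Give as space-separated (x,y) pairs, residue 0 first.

Answer: (0,0) (1,0) (1,-1) (2,-1) (2,-2) (2,-3) (1,-3) (0,-3) (-1,-3)

Derivation:
Initial moves: RRRDDDDL
Fold: move[6]->L => RRRDDDLL (positions: [(0, 0), (1, 0), (2, 0), (3, 0), (3, -1), (3, -2), (3, -3), (2, -3), (1, -3)])
Fold: move[5]->L => RRRDDLLL (positions: [(0, 0), (1, 0), (2, 0), (3, 0), (3, -1), (3, -2), (2, -2), (1, -2), (0, -2)])
Fold: move[1]->D => RDRDDLLL (positions: [(0, 0), (1, 0), (1, -1), (2, -1), (2, -2), (2, -3), (1, -3), (0, -3), (-1, -3)])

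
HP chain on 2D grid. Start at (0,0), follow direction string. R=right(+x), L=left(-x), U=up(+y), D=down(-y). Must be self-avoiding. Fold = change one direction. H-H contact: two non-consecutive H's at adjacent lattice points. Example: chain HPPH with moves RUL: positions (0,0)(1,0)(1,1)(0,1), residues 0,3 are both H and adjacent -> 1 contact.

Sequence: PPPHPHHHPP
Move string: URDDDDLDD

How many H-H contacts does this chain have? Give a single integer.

Positions: [(0, 0), (0, 1), (1, 1), (1, 0), (1, -1), (1, -2), (1, -3), (0, -3), (0, -4), (0, -5)]
No H-H contacts found.

Answer: 0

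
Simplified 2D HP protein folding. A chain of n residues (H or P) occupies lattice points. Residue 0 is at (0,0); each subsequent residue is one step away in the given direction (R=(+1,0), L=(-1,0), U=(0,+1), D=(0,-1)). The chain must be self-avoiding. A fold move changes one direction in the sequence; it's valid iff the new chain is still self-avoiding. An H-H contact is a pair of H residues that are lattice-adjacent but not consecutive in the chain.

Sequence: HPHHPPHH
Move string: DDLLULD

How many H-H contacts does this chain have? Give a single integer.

Answer: 0

Derivation:
Positions: [(0, 0), (0, -1), (0, -2), (-1, -2), (-2, -2), (-2, -1), (-3, -1), (-3, -2)]
No H-H contacts found.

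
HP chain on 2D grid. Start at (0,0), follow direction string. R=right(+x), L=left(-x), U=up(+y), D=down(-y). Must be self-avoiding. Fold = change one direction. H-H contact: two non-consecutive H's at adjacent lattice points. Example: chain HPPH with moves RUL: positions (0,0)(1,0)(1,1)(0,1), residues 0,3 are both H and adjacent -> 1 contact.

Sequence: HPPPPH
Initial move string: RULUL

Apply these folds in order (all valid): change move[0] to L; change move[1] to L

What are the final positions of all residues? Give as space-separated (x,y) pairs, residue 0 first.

Answer: (0,0) (-1,0) (-2,0) (-3,0) (-3,1) (-4,1)

Derivation:
Initial moves: RULUL
Fold: move[0]->L => LULUL (positions: [(0, 0), (-1, 0), (-1, 1), (-2, 1), (-2, 2), (-3, 2)])
Fold: move[1]->L => LLLUL (positions: [(0, 0), (-1, 0), (-2, 0), (-3, 0), (-3, 1), (-4, 1)])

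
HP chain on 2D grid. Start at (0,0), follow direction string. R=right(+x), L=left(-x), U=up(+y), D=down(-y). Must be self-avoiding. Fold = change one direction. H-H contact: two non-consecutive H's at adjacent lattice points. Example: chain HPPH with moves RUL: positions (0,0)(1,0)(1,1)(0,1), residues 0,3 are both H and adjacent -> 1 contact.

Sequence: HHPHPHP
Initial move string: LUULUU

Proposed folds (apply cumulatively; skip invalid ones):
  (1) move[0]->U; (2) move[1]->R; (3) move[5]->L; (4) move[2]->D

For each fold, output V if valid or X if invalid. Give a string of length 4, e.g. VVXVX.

Initial: LUULUU -> [(0, 0), (-1, 0), (-1, 1), (-1, 2), (-2, 2), (-2, 3), (-2, 4)]
Fold 1: move[0]->U => UUULUU VALID
Fold 2: move[1]->R => URULUU VALID
Fold 3: move[5]->L => URULUL VALID
Fold 4: move[2]->D => URDLUL INVALID (collision), skipped

Answer: VVVX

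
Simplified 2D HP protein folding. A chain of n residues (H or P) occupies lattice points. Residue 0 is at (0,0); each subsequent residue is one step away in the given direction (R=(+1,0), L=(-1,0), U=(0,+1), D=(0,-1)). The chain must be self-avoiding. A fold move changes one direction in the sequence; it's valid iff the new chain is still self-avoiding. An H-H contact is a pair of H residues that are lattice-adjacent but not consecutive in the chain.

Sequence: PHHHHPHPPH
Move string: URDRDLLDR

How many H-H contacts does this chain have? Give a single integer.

Positions: [(0, 0), (0, 1), (1, 1), (1, 0), (2, 0), (2, -1), (1, -1), (0, -1), (0, -2), (1, -2)]
H-H contact: residue 3 @(1,0) - residue 6 @(1, -1)
H-H contact: residue 6 @(1,-1) - residue 9 @(1, -2)

Answer: 2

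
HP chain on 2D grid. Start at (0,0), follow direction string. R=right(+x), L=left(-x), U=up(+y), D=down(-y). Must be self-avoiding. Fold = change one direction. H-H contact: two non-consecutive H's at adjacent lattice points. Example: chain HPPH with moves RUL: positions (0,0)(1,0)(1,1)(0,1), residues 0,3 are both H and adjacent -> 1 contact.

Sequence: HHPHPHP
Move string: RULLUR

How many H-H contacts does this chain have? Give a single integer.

Answer: 1

Derivation:
Positions: [(0, 0), (1, 0), (1, 1), (0, 1), (-1, 1), (-1, 2), (0, 2)]
H-H contact: residue 0 @(0,0) - residue 3 @(0, 1)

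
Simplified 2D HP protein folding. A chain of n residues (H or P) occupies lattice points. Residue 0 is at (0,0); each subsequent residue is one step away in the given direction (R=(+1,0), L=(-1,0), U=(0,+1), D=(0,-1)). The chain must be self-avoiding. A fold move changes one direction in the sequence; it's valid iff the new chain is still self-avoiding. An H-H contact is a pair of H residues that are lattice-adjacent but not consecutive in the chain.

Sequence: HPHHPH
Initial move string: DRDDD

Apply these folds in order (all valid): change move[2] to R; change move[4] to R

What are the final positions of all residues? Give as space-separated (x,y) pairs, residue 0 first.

Initial moves: DRDDD
Fold: move[2]->R => DRRDD (positions: [(0, 0), (0, -1), (1, -1), (2, -1), (2, -2), (2, -3)])
Fold: move[4]->R => DRRDR (positions: [(0, 0), (0, -1), (1, -1), (2, -1), (2, -2), (3, -2)])

Answer: (0,0) (0,-1) (1,-1) (2,-1) (2,-2) (3,-2)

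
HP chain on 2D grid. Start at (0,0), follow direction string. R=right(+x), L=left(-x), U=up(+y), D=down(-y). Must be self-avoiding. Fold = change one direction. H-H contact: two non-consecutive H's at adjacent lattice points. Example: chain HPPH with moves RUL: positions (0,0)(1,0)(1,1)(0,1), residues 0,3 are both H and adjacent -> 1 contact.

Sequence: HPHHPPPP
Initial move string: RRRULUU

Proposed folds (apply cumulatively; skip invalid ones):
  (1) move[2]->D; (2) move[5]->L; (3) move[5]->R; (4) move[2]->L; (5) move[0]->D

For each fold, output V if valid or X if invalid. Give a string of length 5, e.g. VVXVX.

Initial: RRRULUU -> [(0, 0), (1, 0), (2, 0), (3, 0), (3, 1), (2, 1), (2, 2), (2, 3)]
Fold 1: move[2]->D => RRDULUU INVALID (collision), skipped
Fold 2: move[5]->L => RRRULLU VALID
Fold 3: move[5]->R => RRRULRU INVALID (collision), skipped
Fold 4: move[2]->L => RRLULLU INVALID (collision), skipped
Fold 5: move[0]->D => DRRULLU INVALID (collision), skipped

Answer: XVXXX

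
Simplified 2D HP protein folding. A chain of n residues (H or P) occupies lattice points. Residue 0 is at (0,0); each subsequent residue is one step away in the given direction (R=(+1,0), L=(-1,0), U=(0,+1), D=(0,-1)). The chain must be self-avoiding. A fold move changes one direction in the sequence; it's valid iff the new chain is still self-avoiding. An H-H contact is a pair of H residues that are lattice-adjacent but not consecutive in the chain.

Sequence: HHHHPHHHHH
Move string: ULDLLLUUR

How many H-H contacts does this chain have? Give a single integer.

Answer: 1

Derivation:
Positions: [(0, 0), (0, 1), (-1, 1), (-1, 0), (-2, 0), (-3, 0), (-4, 0), (-4, 1), (-4, 2), (-3, 2)]
H-H contact: residue 0 @(0,0) - residue 3 @(-1, 0)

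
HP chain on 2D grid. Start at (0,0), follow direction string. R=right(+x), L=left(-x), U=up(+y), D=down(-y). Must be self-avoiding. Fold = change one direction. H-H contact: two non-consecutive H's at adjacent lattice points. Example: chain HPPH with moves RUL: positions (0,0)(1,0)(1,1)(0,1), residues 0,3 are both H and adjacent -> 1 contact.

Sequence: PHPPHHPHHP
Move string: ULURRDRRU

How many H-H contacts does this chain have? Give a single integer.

Positions: [(0, 0), (0, 1), (-1, 1), (-1, 2), (0, 2), (1, 2), (1, 1), (2, 1), (3, 1), (3, 2)]
H-H contact: residue 1 @(0,1) - residue 4 @(0, 2)

Answer: 1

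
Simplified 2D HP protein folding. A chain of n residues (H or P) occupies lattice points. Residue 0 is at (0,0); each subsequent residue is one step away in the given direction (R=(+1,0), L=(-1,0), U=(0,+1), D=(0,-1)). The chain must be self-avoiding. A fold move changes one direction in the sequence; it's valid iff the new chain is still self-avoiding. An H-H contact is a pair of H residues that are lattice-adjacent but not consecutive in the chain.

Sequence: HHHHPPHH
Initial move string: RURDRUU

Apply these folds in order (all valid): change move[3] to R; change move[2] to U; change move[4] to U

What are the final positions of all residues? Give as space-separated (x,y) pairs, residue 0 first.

Answer: (0,0) (1,0) (1,1) (1,2) (2,2) (2,3) (2,4) (2,5)

Derivation:
Initial moves: RURDRUU
Fold: move[3]->R => RURRRUU (positions: [(0, 0), (1, 0), (1, 1), (2, 1), (3, 1), (4, 1), (4, 2), (4, 3)])
Fold: move[2]->U => RUURRUU (positions: [(0, 0), (1, 0), (1, 1), (1, 2), (2, 2), (3, 2), (3, 3), (3, 4)])
Fold: move[4]->U => RUURUUU (positions: [(0, 0), (1, 0), (1, 1), (1, 2), (2, 2), (2, 3), (2, 4), (2, 5)])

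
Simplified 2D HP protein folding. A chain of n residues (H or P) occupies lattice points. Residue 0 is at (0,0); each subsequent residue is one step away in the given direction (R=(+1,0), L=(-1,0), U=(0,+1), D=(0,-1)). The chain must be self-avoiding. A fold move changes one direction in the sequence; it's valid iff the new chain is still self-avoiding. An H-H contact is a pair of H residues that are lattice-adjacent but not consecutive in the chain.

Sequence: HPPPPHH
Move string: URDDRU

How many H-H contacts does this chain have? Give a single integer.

Positions: [(0, 0), (0, 1), (1, 1), (1, 0), (1, -1), (2, -1), (2, 0)]
No H-H contacts found.

Answer: 0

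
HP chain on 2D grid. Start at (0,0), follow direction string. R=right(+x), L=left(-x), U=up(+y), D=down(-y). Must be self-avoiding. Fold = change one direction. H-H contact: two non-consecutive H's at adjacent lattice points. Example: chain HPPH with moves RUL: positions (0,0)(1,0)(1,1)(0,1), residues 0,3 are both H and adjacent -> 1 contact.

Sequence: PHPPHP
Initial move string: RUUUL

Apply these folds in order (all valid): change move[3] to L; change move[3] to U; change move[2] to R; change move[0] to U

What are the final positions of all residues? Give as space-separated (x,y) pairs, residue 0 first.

Answer: (0,0) (0,1) (0,2) (1,2) (1,3) (0,3)

Derivation:
Initial moves: RUUUL
Fold: move[3]->L => RUULL (positions: [(0, 0), (1, 0), (1, 1), (1, 2), (0, 2), (-1, 2)])
Fold: move[3]->U => RUUUL (positions: [(0, 0), (1, 0), (1, 1), (1, 2), (1, 3), (0, 3)])
Fold: move[2]->R => RURUL (positions: [(0, 0), (1, 0), (1, 1), (2, 1), (2, 2), (1, 2)])
Fold: move[0]->U => UURUL (positions: [(0, 0), (0, 1), (0, 2), (1, 2), (1, 3), (0, 3)])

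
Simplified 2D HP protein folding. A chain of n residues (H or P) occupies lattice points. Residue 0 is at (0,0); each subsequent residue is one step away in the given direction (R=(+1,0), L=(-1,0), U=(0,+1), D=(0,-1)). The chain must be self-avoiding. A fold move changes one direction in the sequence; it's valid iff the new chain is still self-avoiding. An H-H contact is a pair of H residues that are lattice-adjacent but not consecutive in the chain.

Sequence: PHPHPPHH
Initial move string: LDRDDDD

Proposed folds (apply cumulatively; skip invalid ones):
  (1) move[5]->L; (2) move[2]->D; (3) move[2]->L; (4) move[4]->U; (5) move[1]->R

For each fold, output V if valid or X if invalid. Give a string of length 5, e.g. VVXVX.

Answer: VVVXX

Derivation:
Initial: LDRDDDD -> [(0, 0), (-1, 0), (-1, -1), (0, -1), (0, -2), (0, -3), (0, -4), (0, -5)]
Fold 1: move[5]->L => LDRDDLD VALID
Fold 2: move[2]->D => LDDDDLD VALID
Fold 3: move[2]->L => LDLDDLD VALID
Fold 4: move[4]->U => LDLDULD INVALID (collision), skipped
Fold 5: move[1]->R => LRLDDLD INVALID (collision), skipped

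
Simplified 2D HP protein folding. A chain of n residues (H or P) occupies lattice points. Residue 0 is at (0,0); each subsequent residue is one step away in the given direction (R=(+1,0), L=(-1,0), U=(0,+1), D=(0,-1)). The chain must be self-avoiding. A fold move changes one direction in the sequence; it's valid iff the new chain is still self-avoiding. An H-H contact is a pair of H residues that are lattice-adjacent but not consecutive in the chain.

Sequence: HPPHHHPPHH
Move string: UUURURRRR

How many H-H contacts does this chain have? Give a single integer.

Positions: [(0, 0), (0, 1), (0, 2), (0, 3), (1, 3), (1, 4), (2, 4), (3, 4), (4, 4), (5, 4)]
No H-H contacts found.

Answer: 0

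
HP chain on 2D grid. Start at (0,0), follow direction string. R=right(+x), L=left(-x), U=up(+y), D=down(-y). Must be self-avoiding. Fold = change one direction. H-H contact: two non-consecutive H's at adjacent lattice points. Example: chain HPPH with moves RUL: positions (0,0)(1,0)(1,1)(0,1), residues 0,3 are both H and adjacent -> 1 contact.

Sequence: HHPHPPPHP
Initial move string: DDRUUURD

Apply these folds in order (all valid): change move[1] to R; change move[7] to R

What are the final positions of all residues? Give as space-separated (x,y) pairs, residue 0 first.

Answer: (0,0) (0,-1) (1,-1) (2,-1) (2,0) (2,1) (2,2) (3,2) (4,2)

Derivation:
Initial moves: DDRUUURD
Fold: move[1]->R => DRRUUURD (positions: [(0, 0), (0, -1), (1, -1), (2, -1), (2, 0), (2, 1), (2, 2), (3, 2), (3, 1)])
Fold: move[7]->R => DRRUUURR (positions: [(0, 0), (0, -1), (1, -1), (2, -1), (2, 0), (2, 1), (2, 2), (3, 2), (4, 2)])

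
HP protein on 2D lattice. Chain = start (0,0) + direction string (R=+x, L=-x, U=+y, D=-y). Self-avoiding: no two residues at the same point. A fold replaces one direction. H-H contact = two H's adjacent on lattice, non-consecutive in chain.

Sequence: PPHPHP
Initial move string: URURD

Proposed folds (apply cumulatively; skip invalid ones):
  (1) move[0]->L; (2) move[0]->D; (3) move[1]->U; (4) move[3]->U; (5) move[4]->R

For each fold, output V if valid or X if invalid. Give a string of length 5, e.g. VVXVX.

Initial: URURD -> [(0, 0), (0, 1), (1, 1), (1, 2), (2, 2), (2, 1)]
Fold 1: move[0]->L => LRURD INVALID (collision), skipped
Fold 2: move[0]->D => DRURD VALID
Fold 3: move[1]->U => DUURD INVALID (collision), skipped
Fold 4: move[3]->U => DRUUD INVALID (collision), skipped
Fold 5: move[4]->R => DRURR VALID

Answer: XVXXV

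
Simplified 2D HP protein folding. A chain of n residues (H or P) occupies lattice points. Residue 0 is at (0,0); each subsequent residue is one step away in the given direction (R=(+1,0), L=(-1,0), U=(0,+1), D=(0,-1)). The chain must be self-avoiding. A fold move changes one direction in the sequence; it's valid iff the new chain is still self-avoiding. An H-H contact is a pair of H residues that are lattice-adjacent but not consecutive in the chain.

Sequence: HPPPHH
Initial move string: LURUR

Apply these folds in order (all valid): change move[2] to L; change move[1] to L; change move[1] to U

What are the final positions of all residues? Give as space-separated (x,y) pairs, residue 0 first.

Answer: (0,0) (-1,0) (-1,1) (-2,1) (-2,2) (-1,2)

Derivation:
Initial moves: LURUR
Fold: move[2]->L => LULUR (positions: [(0, 0), (-1, 0), (-1, 1), (-2, 1), (-2, 2), (-1, 2)])
Fold: move[1]->L => LLLUR (positions: [(0, 0), (-1, 0), (-2, 0), (-3, 0), (-3, 1), (-2, 1)])
Fold: move[1]->U => LULUR (positions: [(0, 0), (-1, 0), (-1, 1), (-2, 1), (-2, 2), (-1, 2)])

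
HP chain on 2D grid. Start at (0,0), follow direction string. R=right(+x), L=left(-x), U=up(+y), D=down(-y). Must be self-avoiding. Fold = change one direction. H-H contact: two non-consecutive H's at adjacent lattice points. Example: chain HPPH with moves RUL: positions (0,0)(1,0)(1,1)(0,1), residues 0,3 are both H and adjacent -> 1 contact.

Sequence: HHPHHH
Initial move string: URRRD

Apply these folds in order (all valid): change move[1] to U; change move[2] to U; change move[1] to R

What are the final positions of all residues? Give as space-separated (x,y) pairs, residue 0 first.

Initial moves: URRRD
Fold: move[1]->U => UURRD (positions: [(0, 0), (0, 1), (0, 2), (1, 2), (2, 2), (2, 1)])
Fold: move[2]->U => UUURD (positions: [(0, 0), (0, 1), (0, 2), (0, 3), (1, 3), (1, 2)])
Fold: move[1]->R => URURD (positions: [(0, 0), (0, 1), (1, 1), (1, 2), (2, 2), (2, 1)])

Answer: (0,0) (0,1) (1,1) (1,2) (2,2) (2,1)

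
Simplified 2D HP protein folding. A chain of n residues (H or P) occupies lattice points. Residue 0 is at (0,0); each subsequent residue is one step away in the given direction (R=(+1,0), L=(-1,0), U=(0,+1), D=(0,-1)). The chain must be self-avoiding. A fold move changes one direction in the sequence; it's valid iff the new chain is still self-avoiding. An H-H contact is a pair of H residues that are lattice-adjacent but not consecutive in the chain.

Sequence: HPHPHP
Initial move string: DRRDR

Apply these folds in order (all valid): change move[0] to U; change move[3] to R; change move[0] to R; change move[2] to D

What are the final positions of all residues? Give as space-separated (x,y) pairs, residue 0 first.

Initial moves: DRRDR
Fold: move[0]->U => URRDR (positions: [(0, 0), (0, 1), (1, 1), (2, 1), (2, 0), (3, 0)])
Fold: move[3]->R => URRRR (positions: [(0, 0), (0, 1), (1, 1), (2, 1), (3, 1), (4, 1)])
Fold: move[0]->R => RRRRR (positions: [(0, 0), (1, 0), (2, 0), (3, 0), (4, 0), (5, 0)])
Fold: move[2]->D => RRDRR (positions: [(0, 0), (1, 0), (2, 0), (2, -1), (3, -1), (4, -1)])

Answer: (0,0) (1,0) (2,0) (2,-1) (3,-1) (4,-1)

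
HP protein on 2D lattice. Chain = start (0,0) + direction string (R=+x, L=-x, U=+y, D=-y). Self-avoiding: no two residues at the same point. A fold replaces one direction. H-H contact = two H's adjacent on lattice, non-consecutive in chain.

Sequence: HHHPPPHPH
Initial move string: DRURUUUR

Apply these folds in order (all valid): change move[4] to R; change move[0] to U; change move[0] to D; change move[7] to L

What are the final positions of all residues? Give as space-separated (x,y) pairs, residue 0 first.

Initial moves: DRURUUUR
Fold: move[4]->R => DRURRUUR (positions: [(0, 0), (0, -1), (1, -1), (1, 0), (2, 0), (3, 0), (3, 1), (3, 2), (4, 2)])
Fold: move[0]->U => URURRUUR (positions: [(0, 0), (0, 1), (1, 1), (1, 2), (2, 2), (3, 2), (3, 3), (3, 4), (4, 4)])
Fold: move[0]->D => DRURRUUR (positions: [(0, 0), (0, -1), (1, -1), (1, 0), (2, 0), (3, 0), (3, 1), (3, 2), (4, 2)])
Fold: move[7]->L => DRURRUUL (positions: [(0, 0), (0, -1), (1, -1), (1, 0), (2, 0), (3, 0), (3, 1), (3, 2), (2, 2)])

Answer: (0,0) (0,-1) (1,-1) (1,0) (2,0) (3,0) (3,1) (3,2) (2,2)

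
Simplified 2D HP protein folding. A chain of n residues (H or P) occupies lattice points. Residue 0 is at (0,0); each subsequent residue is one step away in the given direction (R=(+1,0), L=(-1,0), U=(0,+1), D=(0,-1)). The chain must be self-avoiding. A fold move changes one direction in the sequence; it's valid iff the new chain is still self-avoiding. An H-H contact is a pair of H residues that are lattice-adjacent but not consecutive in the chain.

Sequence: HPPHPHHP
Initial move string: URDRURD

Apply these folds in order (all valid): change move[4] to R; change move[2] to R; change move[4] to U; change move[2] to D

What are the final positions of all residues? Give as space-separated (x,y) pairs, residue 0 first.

Answer: (0,0) (0,1) (1,1) (1,0) (2,0) (2,1) (3,1) (3,0)

Derivation:
Initial moves: URDRURD
Fold: move[4]->R => URDRRRD (positions: [(0, 0), (0, 1), (1, 1), (1, 0), (2, 0), (3, 0), (4, 0), (4, -1)])
Fold: move[2]->R => URRRRRD (positions: [(0, 0), (0, 1), (1, 1), (2, 1), (3, 1), (4, 1), (5, 1), (5, 0)])
Fold: move[4]->U => URRRURD (positions: [(0, 0), (0, 1), (1, 1), (2, 1), (3, 1), (3, 2), (4, 2), (4, 1)])
Fold: move[2]->D => URDRURD (positions: [(0, 0), (0, 1), (1, 1), (1, 0), (2, 0), (2, 1), (3, 1), (3, 0)])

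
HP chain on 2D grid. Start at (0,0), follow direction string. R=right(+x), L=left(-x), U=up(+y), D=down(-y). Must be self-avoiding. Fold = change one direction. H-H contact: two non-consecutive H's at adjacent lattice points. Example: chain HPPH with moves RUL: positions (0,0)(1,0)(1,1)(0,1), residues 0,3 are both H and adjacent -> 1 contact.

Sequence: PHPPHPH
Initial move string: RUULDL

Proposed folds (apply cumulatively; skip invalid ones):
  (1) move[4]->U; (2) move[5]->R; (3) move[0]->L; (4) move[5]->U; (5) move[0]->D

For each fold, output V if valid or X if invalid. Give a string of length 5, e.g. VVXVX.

Answer: VVVVX

Derivation:
Initial: RUULDL -> [(0, 0), (1, 0), (1, 1), (1, 2), (0, 2), (0, 1), (-1, 1)]
Fold 1: move[4]->U => RUULUL VALID
Fold 2: move[5]->R => RUULUR VALID
Fold 3: move[0]->L => LUULUR VALID
Fold 4: move[5]->U => LUULUU VALID
Fold 5: move[0]->D => DUULUU INVALID (collision), skipped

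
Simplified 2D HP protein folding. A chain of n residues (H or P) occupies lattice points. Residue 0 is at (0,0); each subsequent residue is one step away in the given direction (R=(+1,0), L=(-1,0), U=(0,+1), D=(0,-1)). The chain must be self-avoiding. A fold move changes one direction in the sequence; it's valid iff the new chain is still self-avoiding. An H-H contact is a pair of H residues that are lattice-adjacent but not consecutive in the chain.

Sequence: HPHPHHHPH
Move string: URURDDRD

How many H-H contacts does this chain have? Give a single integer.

Positions: [(0, 0), (0, 1), (1, 1), (1, 2), (2, 2), (2, 1), (2, 0), (3, 0), (3, -1)]
H-H contact: residue 2 @(1,1) - residue 5 @(2, 1)

Answer: 1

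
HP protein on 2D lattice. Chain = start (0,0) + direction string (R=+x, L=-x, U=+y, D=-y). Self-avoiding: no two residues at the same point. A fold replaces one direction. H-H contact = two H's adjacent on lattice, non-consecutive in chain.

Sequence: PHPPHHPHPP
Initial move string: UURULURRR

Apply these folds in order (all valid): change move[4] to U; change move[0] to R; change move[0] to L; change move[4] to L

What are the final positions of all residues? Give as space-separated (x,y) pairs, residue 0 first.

Initial moves: UURULURRR
Fold: move[4]->U => UURUUURRR (positions: [(0, 0), (0, 1), (0, 2), (1, 2), (1, 3), (1, 4), (1, 5), (2, 5), (3, 5), (4, 5)])
Fold: move[0]->R => RURUUURRR (positions: [(0, 0), (1, 0), (1, 1), (2, 1), (2, 2), (2, 3), (2, 4), (3, 4), (4, 4), (5, 4)])
Fold: move[0]->L => LURUUURRR (positions: [(0, 0), (-1, 0), (-1, 1), (0, 1), (0, 2), (0, 3), (0, 4), (1, 4), (2, 4), (3, 4)])
Fold: move[4]->L => LURULURRR (positions: [(0, 0), (-1, 0), (-1, 1), (0, 1), (0, 2), (-1, 2), (-1, 3), (0, 3), (1, 3), (2, 3)])

Answer: (0,0) (-1,0) (-1,1) (0,1) (0,2) (-1,2) (-1,3) (0,3) (1,3) (2,3)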